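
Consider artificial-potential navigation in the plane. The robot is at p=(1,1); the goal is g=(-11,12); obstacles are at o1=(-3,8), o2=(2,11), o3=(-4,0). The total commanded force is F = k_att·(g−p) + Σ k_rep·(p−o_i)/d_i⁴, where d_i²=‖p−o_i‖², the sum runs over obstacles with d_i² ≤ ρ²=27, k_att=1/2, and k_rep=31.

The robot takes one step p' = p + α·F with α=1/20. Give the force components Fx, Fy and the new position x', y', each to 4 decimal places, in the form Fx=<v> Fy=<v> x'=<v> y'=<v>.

Fx=-5.7707 Fy=5.5459 x'=0.7115 y'=1.2773

F_att = 1/2·(g−p) = 1/2·(-12,11) = (-6.0000,5.5000)
o1: d²=65 > ρ²=27 → inactive
o2: d²=101 > ρ²=27 → inactive
o3: d²=26 ≤ ρ²=27; F_rep = 31·(5,1)/26² = (0.2293,0.0459)
F = F_att + ΣF_rep = (-5.7707,5.5459)
p' = p + 1/20·F = (0.7115,1.2773)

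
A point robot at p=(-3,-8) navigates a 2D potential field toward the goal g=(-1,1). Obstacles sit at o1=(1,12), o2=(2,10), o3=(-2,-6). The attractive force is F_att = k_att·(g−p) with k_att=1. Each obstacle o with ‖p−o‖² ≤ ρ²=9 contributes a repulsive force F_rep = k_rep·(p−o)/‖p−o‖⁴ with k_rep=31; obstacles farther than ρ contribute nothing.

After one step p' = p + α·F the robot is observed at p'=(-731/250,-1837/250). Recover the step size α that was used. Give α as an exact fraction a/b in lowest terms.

F_att = 1·(g−p) = 1·(2,9) = (2.0000,9.0000)
o1: d²=416 > ρ²=9 → inactive
o2: d²=349 > ρ²=9 → inactive
o3: d²=5 ≤ ρ²=9; F_rep = 31·(-1,-2)/5² = (-1.2400,-2.4800)
F = F_att + ΣF_rep = (0.7600,6.5200)
Δp = p'−p = (0.0760,0.6520); α = Δx/Fx = (19/250) / (19/25) = 1/10
check: Δy/Fy = (163/250) / (163/25) = 1/10 ✓

α = 1/10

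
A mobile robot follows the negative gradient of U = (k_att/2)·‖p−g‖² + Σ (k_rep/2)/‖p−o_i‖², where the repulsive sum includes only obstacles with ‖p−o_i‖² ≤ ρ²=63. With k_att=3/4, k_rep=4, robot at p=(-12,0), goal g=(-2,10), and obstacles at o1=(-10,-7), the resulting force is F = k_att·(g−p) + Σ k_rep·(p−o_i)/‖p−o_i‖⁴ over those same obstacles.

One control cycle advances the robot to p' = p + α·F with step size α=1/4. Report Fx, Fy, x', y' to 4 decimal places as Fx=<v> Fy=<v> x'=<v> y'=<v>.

Fx=7.4972 Fy=7.5100 x'=-10.1257 y'=1.8775

F_att = 3/4·(g−p) = 3/4·(10,10) = (7.5000,7.5000)
o1: d²=53 ≤ ρ²=63; F_rep = 4·(-2,7)/53² = (-0.0028,0.0100)
F = F_att + ΣF_rep = (7.4972,7.5100)
p' = p + 1/4·F = (-10.1257,1.8775)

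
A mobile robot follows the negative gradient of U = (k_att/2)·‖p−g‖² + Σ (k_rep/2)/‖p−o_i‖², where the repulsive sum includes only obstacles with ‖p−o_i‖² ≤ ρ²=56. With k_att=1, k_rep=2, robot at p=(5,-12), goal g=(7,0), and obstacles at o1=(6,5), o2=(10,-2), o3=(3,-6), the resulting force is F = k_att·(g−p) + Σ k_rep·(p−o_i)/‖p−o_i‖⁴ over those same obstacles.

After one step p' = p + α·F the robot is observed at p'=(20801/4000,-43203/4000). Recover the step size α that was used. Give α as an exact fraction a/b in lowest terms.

F_att = 1·(g−p) = 1·(2,12) = (2.0000,12.0000)
o1: d²=290 > ρ²=56 → inactive
o2: d²=125 > ρ²=56 → inactive
o3: d²=40 ≤ ρ²=56; F_rep = 2·(2,-6)/40² = (0.0025,-0.0075)
F = F_att + ΣF_rep = (2.0025,11.9925)
Δp = p'−p = (0.2003,1.1992); α = Δx/Fx = (801/4000) / (801/400) = 1/10
check: Δy/Fy = (4797/4000) / (4797/400) = 1/10 ✓

α = 1/10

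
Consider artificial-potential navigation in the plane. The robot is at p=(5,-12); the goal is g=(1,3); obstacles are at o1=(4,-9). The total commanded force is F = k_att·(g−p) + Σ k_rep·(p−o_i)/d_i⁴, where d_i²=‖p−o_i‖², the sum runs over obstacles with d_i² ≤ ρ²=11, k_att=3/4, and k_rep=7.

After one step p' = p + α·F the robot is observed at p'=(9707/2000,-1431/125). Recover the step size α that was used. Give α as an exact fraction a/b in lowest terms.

F_att = 3/4·(g−p) = 3/4·(-4,15) = (-3.0000,11.2500)
o1: d²=10 ≤ ρ²=11; F_rep = 7·(1,-3)/10² = (0.0700,-0.2100)
F = F_att + ΣF_rep = (-2.9300,11.0400)
Δp = p'−p = (-0.1465,0.5520); α = Δx/Fx = (-293/2000) / (-293/100) = 1/20
check: Δy/Fy = (69/125) / (276/25) = 1/20 ✓

α = 1/20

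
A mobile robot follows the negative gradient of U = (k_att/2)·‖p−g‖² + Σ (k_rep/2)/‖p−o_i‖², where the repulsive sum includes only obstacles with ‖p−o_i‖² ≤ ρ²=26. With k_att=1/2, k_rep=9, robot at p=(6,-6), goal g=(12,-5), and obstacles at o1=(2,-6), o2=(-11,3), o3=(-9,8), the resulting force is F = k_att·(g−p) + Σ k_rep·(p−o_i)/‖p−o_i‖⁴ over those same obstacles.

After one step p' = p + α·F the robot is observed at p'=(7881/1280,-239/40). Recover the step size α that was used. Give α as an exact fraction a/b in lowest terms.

F_att = 1/2·(g−p) = 1/2·(6,1) = (3.0000,0.5000)
o1: d²=16 ≤ ρ²=26; F_rep = 9·(4,0)/16² = (0.1406,0.0000)
o2: d²=370 > ρ²=26 → inactive
o3: d²=421 > ρ²=26 → inactive
F = F_att + ΣF_rep = (3.1406,0.5000)
Δp = p'−p = (0.1570,0.0250); α = Δx/Fx = (201/1280) / (201/64) = 1/20
check: Δy/Fy = (1/40) / (1/2) = 1/20 ✓

α = 1/20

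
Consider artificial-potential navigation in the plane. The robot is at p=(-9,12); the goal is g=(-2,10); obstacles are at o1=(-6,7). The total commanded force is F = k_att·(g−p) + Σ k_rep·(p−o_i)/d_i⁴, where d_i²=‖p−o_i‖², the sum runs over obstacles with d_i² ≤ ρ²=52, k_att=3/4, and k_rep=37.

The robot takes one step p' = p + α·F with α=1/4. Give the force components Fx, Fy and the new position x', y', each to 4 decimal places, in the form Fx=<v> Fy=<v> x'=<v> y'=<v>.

Fx=5.1540 Fy=-1.3400 x'=-7.7115 y'=11.6650

F_att = 3/4·(g−p) = 3/4·(7,-2) = (5.2500,-1.5000)
o1: d²=34 ≤ ρ²=52; F_rep = 37·(-3,5)/34² = (-0.0960,0.1600)
F = F_att + ΣF_rep = (5.1540,-1.3400)
p' = p + 1/4·F = (-7.7115,11.6650)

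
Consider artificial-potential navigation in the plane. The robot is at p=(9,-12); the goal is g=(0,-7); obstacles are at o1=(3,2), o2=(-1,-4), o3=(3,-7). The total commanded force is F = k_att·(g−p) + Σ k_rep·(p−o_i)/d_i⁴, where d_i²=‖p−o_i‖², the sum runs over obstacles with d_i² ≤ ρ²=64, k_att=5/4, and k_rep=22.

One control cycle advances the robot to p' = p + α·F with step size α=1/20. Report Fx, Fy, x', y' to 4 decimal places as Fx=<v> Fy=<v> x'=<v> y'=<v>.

Fx=-11.2145 Fy=6.2204 x'=8.4393 y'=-11.6890

F_att = 5/4·(g−p) = 5/4·(-9,5) = (-11.2500,6.2500)
o1: d²=232 > ρ²=64 → inactive
o2: d²=164 > ρ²=64 → inactive
o3: d²=61 ≤ ρ²=64; F_rep = 22·(6,-5)/61² = (0.0355,-0.0296)
F = F_att + ΣF_rep = (-11.2145,6.2204)
p' = p + 1/20·F = (8.4393,-11.6890)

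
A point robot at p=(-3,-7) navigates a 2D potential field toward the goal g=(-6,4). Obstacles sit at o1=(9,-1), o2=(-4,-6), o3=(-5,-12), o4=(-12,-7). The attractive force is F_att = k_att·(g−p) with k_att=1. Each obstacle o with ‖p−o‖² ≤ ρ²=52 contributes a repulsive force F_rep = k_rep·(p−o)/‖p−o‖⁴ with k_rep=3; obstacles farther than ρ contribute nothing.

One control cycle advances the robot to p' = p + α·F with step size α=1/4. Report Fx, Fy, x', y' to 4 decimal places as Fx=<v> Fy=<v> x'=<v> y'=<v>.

F_att = 1·(g−p) = 1·(-3,11) = (-3.0000,11.0000)
o1: d²=180 > ρ²=52 → inactive
o2: d²=2 ≤ ρ²=52; F_rep = 3·(1,-1)/2² = (0.7500,-0.7500)
o3: d²=29 ≤ ρ²=52; F_rep = 3·(2,5)/29² = (0.0071,0.0178)
o4: d²=81 > ρ²=52 → inactive
F = F_att + ΣF_rep = (-2.2429,10.2678)
p' = p + 1/4·F = (-3.5607,-4.4330)

Fx=-2.2429 Fy=10.2678 x'=-3.5607 y'=-4.4330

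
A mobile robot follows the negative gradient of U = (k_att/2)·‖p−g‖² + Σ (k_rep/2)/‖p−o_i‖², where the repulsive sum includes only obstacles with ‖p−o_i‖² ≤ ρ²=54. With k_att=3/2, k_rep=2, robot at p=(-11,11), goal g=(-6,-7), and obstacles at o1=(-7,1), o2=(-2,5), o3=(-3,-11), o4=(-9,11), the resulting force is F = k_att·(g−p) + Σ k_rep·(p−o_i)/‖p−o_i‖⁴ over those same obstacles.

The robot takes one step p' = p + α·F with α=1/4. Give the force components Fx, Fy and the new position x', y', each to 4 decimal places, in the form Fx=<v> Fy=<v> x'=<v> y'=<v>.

F_att = 3/2·(g−p) = 3/2·(5,-18) = (7.5000,-27.0000)
o1: d²=116 > ρ²=54 → inactive
o2: d²=117 > ρ²=54 → inactive
o3: d²=548 > ρ²=54 → inactive
o4: d²=4 ≤ ρ²=54; F_rep = 2·(-2,0)/4² = (-0.2500,0.0000)
F = F_att + ΣF_rep = (7.2500,-27.0000)
p' = p + 1/4·F = (-9.1875,4.2500)

Fx=7.2500 Fy=-27.0000 x'=-9.1875 y'=4.2500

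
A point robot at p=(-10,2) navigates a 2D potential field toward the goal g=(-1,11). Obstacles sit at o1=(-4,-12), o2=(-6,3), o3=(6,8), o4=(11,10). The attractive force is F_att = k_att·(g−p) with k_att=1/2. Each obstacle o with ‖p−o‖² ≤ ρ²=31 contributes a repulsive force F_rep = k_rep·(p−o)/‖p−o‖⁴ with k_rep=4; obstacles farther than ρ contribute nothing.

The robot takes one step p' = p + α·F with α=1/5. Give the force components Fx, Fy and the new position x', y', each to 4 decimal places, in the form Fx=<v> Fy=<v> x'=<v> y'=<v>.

Fx=4.4446 Fy=4.4862 x'=-9.1111 y'=2.8972

F_att = 1/2·(g−p) = 1/2·(9,9) = (4.5000,4.5000)
o1: d²=232 > ρ²=31 → inactive
o2: d²=17 ≤ ρ²=31; F_rep = 4·(-4,-1)/17² = (-0.0554,-0.0138)
o3: d²=292 > ρ²=31 → inactive
o4: d²=505 > ρ²=31 → inactive
F = F_att + ΣF_rep = (4.4446,4.4862)
p' = p + 1/5·F = (-9.1111,2.8972)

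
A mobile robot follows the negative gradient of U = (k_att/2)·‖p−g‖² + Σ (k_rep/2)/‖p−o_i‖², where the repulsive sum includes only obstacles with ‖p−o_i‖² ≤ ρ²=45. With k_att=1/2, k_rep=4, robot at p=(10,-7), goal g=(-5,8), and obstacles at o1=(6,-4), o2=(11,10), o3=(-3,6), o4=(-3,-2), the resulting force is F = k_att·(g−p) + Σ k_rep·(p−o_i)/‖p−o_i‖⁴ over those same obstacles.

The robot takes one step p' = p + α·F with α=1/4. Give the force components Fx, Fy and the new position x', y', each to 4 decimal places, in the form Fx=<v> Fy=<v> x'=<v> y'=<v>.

Fx=-7.4744 Fy=7.4808 x'=8.1314 y'=-5.1298

F_att = 1/2·(g−p) = 1/2·(-15,15) = (-7.5000,7.5000)
o1: d²=25 ≤ ρ²=45; F_rep = 4·(4,-3)/25² = (0.0256,-0.0192)
o2: d²=290 > ρ²=45 → inactive
o3: d²=338 > ρ²=45 → inactive
o4: d²=194 > ρ²=45 → inactive
F = F_att + ΣF_rep = (-7.4744,7.4808)
p' = p + 1/4·F = (8.1314,-5.1298)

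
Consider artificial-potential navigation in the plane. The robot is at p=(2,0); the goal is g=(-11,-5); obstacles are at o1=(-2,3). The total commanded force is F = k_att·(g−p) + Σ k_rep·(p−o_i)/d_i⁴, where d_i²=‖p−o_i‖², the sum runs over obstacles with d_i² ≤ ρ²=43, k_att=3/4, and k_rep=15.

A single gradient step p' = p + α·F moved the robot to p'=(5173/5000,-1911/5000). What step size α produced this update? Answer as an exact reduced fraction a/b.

α = 1/10

F_att = 3/4·(g−p) = 3/4·(-13,-5) = (-9.7500,-3.7500)
o1: d²=25 ≤ ρ²=43; F_rep = 15·(4,-3)/25² = (0.0960,-0.0720)
F = F_att + ΣF_rep = (-9.6540,-3.8220)
Δp = p'−p = (-0.9654,-0.3822); α = Δx/Fx = (-4827/5000) / (-4827/500) = 1/10
check: Δy/Fy = (-1911/5000) / (-1911/500) = 1/10 ✓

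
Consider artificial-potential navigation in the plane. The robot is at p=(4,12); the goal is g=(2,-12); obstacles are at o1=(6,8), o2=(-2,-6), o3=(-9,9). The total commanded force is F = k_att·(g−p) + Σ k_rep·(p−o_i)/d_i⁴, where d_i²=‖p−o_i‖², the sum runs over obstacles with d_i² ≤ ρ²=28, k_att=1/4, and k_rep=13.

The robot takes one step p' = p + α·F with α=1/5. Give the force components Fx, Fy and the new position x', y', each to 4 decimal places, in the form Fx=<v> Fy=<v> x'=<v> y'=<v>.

F_att = 1/4·(g−p) = 1/4·(-2,-24) = (-0.5000,-6.0000)
o1: d²=20 ≤ ρ²=28; F_rep = 13·(-2,4)/20² = (-0.0650,0.1300)
o2: d²=360 > ρ²=28 → inactive
o3: d²=178 > ρ²=28 → inactive
F = F_att + ΣF_rep = (-0.5650,-5.8700)
p' = p + 1/5·F = (3.8870,10.8260)

Fx=-0.5650 Fy=-5.8700 x'=3.8870 y'=10.8260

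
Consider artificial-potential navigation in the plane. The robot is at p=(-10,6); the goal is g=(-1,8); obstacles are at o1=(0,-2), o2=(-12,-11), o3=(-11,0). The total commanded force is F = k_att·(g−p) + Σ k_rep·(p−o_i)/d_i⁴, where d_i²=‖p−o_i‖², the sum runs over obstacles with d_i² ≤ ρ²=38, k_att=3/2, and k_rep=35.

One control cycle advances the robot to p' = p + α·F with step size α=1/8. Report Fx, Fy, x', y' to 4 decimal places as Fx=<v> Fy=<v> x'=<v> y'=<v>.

Fx=13.5256 Fy=3.1534 x'=-8.3093 y'=6.3942

F_att = 3/2·(g−p) = 3/2·(9,2) = (13.5000,3.0000)
o1: d²=164 > ρ²=38 → inactive
o2: d²=293 > ρ²=38 → inactive
o3: d²=37 ≤ ρ²=38; F_rep = 35·(1,6)/37² = (0.0256,0.1534)
F = F_att + ΣF_rep = (13.5256,3.1534)
p' = p + 1/8·F = (-8.3093,6.3942)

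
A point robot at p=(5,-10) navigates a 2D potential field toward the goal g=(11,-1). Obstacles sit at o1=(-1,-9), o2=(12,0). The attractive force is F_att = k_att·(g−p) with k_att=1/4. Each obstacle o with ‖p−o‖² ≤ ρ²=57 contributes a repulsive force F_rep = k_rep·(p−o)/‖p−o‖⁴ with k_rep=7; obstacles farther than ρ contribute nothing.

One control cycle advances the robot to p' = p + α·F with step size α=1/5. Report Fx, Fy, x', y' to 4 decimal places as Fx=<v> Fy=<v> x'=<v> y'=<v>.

F_att = 1/4·(g−p) = 1/4·(6,9) = (1.5000,2.2500)
o1: d²=37 ≤ ρ²=57; F_rep = 7·(6,-1)/37² = (0.0307,-0.0051)
o2: d²=149 > ρ²=57 → inactive
F = F_att + ΣF_rep = (1.5307,2.2449)
p' = p + 1/5·F = (5.3061,-9.5510)

Fx=1.5307 Fy=2.2449 x'=5.3061 y'=-9.5510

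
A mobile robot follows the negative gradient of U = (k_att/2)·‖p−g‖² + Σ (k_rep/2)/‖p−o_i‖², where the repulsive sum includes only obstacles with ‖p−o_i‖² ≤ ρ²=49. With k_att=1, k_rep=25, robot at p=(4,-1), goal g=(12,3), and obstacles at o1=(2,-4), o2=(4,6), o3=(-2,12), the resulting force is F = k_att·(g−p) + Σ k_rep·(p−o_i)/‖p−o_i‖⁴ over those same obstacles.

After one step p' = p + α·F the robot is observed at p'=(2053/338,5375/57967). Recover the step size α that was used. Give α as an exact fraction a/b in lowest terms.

α = 1/4

F_att = 1·(g−p) = 1·(8,4) = (8.0000,4.0000)
o1: d²=13 ≤ ρ²=49; F_rep = 25·(2,3)/13² = (0.2959,0.4438)
o2: d²=49 ≤ ρ²=49; F_rep = 25·(0,-7)/49² = (0.0000,-0.0729)
o3: d²=205 > ρ²=49 → inactive
F = F_att + ΣF_rep = (8.2959,4.3709)
Δp = p'−p = (2.0740,1.0927); α = Δx/Fx = (701/338) / (1402/169) = 1/4
check: Δy/Fy = (63342/57967) / (253368/57967) = 1/4 ✓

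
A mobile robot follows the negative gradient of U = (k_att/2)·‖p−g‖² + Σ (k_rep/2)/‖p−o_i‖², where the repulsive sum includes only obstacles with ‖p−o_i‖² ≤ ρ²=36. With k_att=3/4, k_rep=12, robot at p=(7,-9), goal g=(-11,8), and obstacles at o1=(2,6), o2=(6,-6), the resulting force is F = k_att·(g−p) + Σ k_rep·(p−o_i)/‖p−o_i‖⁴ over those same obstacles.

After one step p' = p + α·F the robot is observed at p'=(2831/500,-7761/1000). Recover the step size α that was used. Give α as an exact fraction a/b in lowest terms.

α = 1/10

F_att = 3/4·(g−p) = 3/4·(-18,17) = (-13.5000,12.7500)
o1: d²=250 > ρ²=36 → inactive
o2: d²=10 ≤ ρ²=36; F_rep = 12·(1,-3)/10² = (0.1200,-0.3600)
F = F_att + ΣF_rep = (-13.3800,12.3900)
Δp = p'−p = (-1.3380,1.2390); α = Δx/Fx = (-669/500) / (-669/50) = 1/10
check: Δy/Fy = (1239/1000) / (1239/100) = 1/10 ✓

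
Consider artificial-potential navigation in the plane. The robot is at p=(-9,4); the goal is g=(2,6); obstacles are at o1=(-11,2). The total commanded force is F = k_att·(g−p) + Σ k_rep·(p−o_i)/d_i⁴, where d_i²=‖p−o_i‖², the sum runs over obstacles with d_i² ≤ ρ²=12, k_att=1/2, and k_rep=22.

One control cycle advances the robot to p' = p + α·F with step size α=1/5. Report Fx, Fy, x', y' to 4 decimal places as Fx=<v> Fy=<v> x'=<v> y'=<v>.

Fx=6.1875 Fy=1.6875 x'=-7.7625 y'=4.3375

F_att = 1/2·(g−p) = 1/2·(11,2) = (5.5000,1.0000)
o1: d²=8 ≤ ρ²=12; F_rep = 22·(2,2)/8² = (0.6875,0.6875)
F = F_att + ΣF_rep = (6.1875,1.6875)
p' = p + 1/5·F = (-7.7625,4.3375)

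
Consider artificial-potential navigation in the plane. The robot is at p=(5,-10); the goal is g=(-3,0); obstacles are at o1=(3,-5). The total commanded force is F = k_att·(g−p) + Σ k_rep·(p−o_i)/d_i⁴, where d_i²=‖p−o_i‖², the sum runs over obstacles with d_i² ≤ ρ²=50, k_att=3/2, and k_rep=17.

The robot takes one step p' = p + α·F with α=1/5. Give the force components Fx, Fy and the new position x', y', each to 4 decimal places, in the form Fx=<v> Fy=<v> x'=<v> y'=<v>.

Fx=-11.9596 Fy=14.8989 x'=2.6081 y'=-7.0202

F_att = 3/2·(g−p) = 3/2·(-8,10) = (-12.0000,15.0000)
o1: d²=29 ≤ ρ²=50; F_rep = 17·(2,-5)/29² = (0.0404,-0.1011)
F = F_att + ΣF_rep = (-11.9596,14.8989)
p' = p + 1/5·F = (2.6081,-7.0202)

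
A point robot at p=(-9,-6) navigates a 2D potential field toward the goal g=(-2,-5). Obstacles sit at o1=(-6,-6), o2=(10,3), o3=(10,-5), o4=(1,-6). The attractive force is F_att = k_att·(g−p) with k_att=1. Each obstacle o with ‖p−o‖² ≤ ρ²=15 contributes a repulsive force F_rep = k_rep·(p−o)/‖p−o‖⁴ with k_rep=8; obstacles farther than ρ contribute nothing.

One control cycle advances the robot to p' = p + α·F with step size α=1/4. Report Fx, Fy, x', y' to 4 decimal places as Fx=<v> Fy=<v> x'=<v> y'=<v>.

Fx=6.7037 Fy=1.0000 x'=-7.3241 y'=-5.7500

F_att = 1·(g−p) = 1·(7,1) = (7.0000,1.0000)
o1: d²=9 ≤ ρ²=15; F_rep = 8·(-3,0)/9² = (-0.2963,0.0000)
o2: d²=442 > ρ²=15 → inactive
o3: d²=362 > ρ²=15 → inactive
o4: d²=100 > ρ²=15 → inactive
F = F_att + ΣF_rep = (6.7037,1.0000)
p' = p + 1/4·F = (-7.3241,-5.7500)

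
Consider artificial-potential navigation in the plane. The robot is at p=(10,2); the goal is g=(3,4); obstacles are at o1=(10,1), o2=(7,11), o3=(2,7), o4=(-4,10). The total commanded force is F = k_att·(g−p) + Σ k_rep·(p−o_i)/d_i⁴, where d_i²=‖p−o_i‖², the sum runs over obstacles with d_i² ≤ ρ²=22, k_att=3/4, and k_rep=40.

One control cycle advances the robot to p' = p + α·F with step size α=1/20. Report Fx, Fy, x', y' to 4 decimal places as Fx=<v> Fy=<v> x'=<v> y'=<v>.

F_att = 3/4·(g−p) = 3/4·(-7,2) = (-5.2500,1.5000)
o1: d²=1 ≤ ρ²=22; F_rep = 40·(0,1)/1² = (0.0000,40.0000)
o2: d²=90 > ρ²=22 → inactive
o3: d²=89 > ρ²=22 → inactive
o4: d²=260 > ρ²=22 → inactive
F = F_att + ΣF_rep = (-5.2500,41.5000)
p' = p + 1/20·F = (9.7375,4.0750)

Fx=-5.2500 Fy=41.5000 x'=9.7375 y'=4.0750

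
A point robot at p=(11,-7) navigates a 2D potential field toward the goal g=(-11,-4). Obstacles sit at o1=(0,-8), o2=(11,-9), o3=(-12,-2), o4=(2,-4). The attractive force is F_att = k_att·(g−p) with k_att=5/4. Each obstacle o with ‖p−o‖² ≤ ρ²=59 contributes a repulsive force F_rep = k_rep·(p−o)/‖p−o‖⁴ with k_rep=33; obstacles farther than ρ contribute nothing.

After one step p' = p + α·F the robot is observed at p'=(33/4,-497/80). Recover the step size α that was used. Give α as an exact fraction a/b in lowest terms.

α = 1/10

F_att = 5/4·(g−p) = 5/4·(-22,3) = (-27.5000,3.7500)
o1: d²=122 > ρ²=59 → inactive
o2: d²=4 ≤ ρ²=59; F_rep = 33·(0,2)/4² = (0.0000,4.1250)
o3: d²=554 > ρ²=59 → inactive
o4: d²=90 > ρ²=59 → inactive
F = F_att + ΣF_rep = (-27.5000,7.8750)
Δp = p'−p = (-2.7500,0.7875); α = Δx/Fx = (-11/4) / (-55/2) = 1/10
check: Δy/Fy = (63/80) / (63/8) = 1/10 ✓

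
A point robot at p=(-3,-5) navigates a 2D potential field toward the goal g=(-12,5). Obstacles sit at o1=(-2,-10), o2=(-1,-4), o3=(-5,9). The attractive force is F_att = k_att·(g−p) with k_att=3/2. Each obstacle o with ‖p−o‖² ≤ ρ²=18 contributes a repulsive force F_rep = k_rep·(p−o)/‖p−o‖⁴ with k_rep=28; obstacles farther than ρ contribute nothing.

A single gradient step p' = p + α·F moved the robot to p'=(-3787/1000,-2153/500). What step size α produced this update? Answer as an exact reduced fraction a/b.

α = 1/20

F_att = 3/2·(g−p) = 3/2·(-9,10) = (-13.5000,15.0000)
o1: d²=26 > ρ²=18 → inactive
o2: d²=5 ≤ ρ²=18; F_rep = 28·(-2,-1)/5² = (-2.2400,-1.1200)
o3: d²=200 > ρ²=18 → inactive
F = F_att + ΣF_rep = (-15.7400,13.8800)
Δp = p'−p = (-0.7870,0.6940); α = Δx/Fx = (-787/1000) / (-787/50) = 1/20
check: Δy/Fy = (347/500) / (347/25) = 1/20 ✓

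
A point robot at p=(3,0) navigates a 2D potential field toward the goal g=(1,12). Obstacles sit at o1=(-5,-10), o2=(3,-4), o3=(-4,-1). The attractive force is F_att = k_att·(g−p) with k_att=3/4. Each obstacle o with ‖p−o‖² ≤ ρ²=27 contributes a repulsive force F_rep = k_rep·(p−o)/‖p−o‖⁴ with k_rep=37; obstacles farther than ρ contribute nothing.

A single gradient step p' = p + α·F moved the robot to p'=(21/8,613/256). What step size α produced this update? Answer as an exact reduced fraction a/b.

α = 1/4

F_att = 3/4·(g−p) = 3/4·(-2,12) = (-1.5000,9.0000)
o1: d²=164 > ρ²=27 → inactive
o2: d²=16 ≤ ρ²=27; F_rep = 37·(0,4)/16² = (0.0000,0.5781)
o3: d²=50 > ρ²=27 → inactive
F = F_att + ΣF_rep = (-1.5000,9.5781)
Δp = p'−p = (-0.3750,2.3945); α = Δx/Fx = (-3/8) / (-3/2) = 1/4
check: Δy/Fy = (613/256) / (613/64) = 1/4 ✓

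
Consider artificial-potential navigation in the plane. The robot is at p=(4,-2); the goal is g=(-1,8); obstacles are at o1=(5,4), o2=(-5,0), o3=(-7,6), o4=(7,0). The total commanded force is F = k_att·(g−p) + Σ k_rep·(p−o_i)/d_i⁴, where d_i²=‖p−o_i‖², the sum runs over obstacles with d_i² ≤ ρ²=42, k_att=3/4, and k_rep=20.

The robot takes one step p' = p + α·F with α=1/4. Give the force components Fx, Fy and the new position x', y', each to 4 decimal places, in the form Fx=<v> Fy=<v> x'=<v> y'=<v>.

Fx=-4.1196 Fy=7.1757 x'=2.9701 y'=-0.2061

F_att = 3/4·(g−p) = 3/4·(-5,10) = (-3.7500,7.5000)
o1: d²=37 ≤ ρ²=42; F_rep = 20·(-1,-6)/37² = (-0.0146,-0.0877)
o2: d²=85 > ρ²=42 → inactive
o3: d²=185 > ρ²=42 → inactive
o4: d²=13 ≤ ρ²=42; F_rep = 20·(-3,-2)/13² = (-0.3550,-0.2367)
F = F_att + ΣF_rep = (-4.1196,7.1757)
p' = p + 1/4·F = (2.9701,-0.2061)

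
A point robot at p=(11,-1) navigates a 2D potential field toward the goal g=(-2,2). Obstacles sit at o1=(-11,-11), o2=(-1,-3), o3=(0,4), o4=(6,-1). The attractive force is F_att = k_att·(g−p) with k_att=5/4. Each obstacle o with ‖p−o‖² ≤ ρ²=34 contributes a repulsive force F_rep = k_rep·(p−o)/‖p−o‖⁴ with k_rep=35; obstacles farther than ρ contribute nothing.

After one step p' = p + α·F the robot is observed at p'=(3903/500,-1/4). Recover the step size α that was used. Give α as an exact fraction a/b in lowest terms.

F_att = 5/4·(g−p) = 5/4·(-13,3) = (-16.2500,3.7500)
o1: d²=584 > ρ²=34 → inactive
o2: d²=148 > ρ²=34 → inactive
o3: d²=146 > ρ²=34 → inactive
o4: d²=25 ≤ ρ²=34; F_rep = 35·(5,0)/25² = (0.2800,0.0000)
F = F_att + ΣF_rep = (-15.9700,3.7500)
Δp = p'−p = (-3.1940,0.7500); α = Δx/Fx = (-1597/500) / (-1597/100) = 1/5
check: Δy/Fy = (3/4) / (15/4) = 1/5 ✓

α = 1/5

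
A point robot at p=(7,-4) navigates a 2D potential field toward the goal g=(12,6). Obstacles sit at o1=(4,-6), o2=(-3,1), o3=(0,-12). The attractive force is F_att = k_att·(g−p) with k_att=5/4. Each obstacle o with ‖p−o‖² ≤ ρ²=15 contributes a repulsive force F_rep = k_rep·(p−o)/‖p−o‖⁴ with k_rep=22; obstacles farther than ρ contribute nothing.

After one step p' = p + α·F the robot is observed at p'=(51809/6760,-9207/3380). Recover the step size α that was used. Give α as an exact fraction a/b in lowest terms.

α = 1/10

F_att = 5/4·(g−p) = 5/4·(5,10) = (6.2500,12.5000)
o1: d²=13 ≤ ρ²=15; F_rep = 22·(3,2)/13² = (0.3905,0.2604)
o2: d²=125 > ρ²=15 → inactive
o3: d²=113 > ρ²=15 → inactive
F = F_att + ΣF_rep = (6.6405,12.7604)
Δp = p'−p = (0.6641,1.2760); α = Δx/Fx = (4489/6760) / (4489/676) = 1/10
check: Δy/Fy = (4313/3380) / (4313/338) = 1/10 ✓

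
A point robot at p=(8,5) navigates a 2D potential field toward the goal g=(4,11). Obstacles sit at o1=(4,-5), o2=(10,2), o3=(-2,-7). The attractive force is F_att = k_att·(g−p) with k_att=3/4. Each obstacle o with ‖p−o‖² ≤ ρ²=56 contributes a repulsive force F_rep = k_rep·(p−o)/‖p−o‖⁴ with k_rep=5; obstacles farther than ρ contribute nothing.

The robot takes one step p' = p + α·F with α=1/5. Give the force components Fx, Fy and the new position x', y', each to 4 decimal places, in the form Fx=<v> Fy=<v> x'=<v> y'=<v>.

F_att = 3/4·(g−p) = 3/4·(-4,6) = (-3.0000,4.5000)
o1: d²=116 > ρ²=56 → inactive
o2: d²=13 ≤ ρ²=56; F_rep = 5·(-2,3)/13² = (-0.0592,0.0888)
o3: d²=244 > ρ²=56 → inactive
F = F_att + ΣF_rep = (-3.0592,4.5888)
p' = p + 1/5·F = (7.3882,5.9178)

Fx=-3.0592 Fy=4.5888 x'=7.3882 y'=5.9178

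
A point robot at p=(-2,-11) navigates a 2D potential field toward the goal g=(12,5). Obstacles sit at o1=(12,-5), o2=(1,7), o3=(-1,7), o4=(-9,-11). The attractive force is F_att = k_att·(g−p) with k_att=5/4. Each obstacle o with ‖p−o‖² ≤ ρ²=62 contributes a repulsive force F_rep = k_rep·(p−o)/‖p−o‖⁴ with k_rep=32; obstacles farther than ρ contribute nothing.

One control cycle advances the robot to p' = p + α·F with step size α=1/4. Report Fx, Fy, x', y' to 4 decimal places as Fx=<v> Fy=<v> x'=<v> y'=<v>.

F_att = 5/4·(g−p) = 5/4·(14,16) = (17.5000,20.0000)
o1: d²=232 > ρ²=62 → inactive
o2: d²=333 > ρ²=62 → inactive
o3: d²=325 > ρ²=62 → inactive
o4: d²=49 ≤ ρ²=62; F_rep = 32·(7,0)/49² = (0.0933,0.0000)
F = F_att + ΣF_rep = (17.5933,20.0000)
p' = p + 1/4·F = (2.3983,-6.0000)

Fx=17.5933 Fy=20.0000 x'=2.3983 y'=-6.0000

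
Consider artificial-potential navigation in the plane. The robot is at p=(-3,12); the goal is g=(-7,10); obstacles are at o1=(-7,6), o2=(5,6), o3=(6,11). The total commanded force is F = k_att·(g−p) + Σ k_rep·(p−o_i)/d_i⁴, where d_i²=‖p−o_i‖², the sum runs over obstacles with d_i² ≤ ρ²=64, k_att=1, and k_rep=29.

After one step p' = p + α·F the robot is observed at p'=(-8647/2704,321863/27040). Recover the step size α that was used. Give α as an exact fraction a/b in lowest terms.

F_att = 1·(g−p) = 1·(-4,-2) = (-4.0000,-2.0000)
o1: d²=52 ≤ ρ²=64; F_rep = 29·(4,6)/52² = (0.0429,0.0643)
o2: d²=100 > ρ²=64 → inactive
o3: d²=82 > ρ²=64 → inactive
F = F_att + ΣF_rep = (-3.9571,-1.9357)
Δp = p'−p = (-0.1979,-0.0968); α = Δx/Fx = (-535/2704) / (-2675/676) = 1/20
check: Δy/Fy = (-2617/27040) / (-2617/1352) = 1/20 ✓

α = 1/20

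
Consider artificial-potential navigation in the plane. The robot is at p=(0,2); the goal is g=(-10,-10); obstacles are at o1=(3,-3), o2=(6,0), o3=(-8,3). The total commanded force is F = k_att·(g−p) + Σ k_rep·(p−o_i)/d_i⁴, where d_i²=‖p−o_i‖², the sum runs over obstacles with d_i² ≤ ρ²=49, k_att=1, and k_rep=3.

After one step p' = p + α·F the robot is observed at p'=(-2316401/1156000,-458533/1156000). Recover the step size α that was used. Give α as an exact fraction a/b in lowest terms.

F_att = 1·(g−p) = 1·(-10,-12) = (-10.0000,-12.0000)
o1: d²=34 ≤ ρ²=49; F_rep = 3·(-3,5)/34² = (-0.0078,0.0130)
o2: d²=40 ≤ ρ²=49; F_rep = 3·(-6,2)/40² = (-0.0112,0.0037)
o3: d²=65 > ρ²=49 → inactive
F = F_att + ΣF_rep = (-10.0190,-11.9833)
Δp = p'−p = (-2.0038,-2.3967); α = Δx/Fx = (-2316401/1156000) / (-2316401/231200) = 1/5
check: Δy/Fy = (-2770533/1156000) / (-2770533/231200) = 1/5 ✓

α = 1/5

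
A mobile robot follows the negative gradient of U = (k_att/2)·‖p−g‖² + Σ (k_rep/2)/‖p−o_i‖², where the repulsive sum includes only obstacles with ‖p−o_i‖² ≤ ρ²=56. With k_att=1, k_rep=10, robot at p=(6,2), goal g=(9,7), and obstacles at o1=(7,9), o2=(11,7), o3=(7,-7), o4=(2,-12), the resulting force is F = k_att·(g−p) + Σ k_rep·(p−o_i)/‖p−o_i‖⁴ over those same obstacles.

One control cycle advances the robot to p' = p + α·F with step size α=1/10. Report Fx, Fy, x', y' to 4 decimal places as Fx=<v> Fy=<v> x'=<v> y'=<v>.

F_att = 1·(g−p) = 1·(3,5) = (3.0000,5.0000)
o1: d²=50 ≤ ρ²=56; F_rep = 10·(-1,-7)/50² = (-0.0040,-0.0280)
o2: d²=50 ≤ ρ²=56; F_rep = 10·(-5,-5)/50² = (-0.0200,-0.0200)
o3: d²=82 > ρ²=56 → inactive
o4: d²=212 > ρ²=56 → inactive
F = F_att + ΣF_rep = (2.9760,4.9520)
p' = p + 1/10·F = (6.2976,2.4952)

Fx=2.9760 Fy=4.9520 x'=6.2976 y'=2.4952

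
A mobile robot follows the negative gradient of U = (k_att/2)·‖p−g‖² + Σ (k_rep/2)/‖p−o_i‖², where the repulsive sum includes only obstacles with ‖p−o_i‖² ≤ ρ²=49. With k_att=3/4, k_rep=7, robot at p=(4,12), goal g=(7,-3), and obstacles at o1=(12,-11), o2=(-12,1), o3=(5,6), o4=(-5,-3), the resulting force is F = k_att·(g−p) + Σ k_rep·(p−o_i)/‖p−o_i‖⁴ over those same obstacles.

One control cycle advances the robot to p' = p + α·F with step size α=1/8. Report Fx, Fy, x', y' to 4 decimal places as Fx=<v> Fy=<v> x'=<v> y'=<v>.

F_att = 3/4·(g−p) = 3/4·(3,-15) = (2.2500,-11.2500)
o1: d²=593 > ρ²=49 → inactive
o2: d²=377 > ρ²=49 → inactive
o3: d²=37 ≤ ρ²=49; F_rep = 7·(-1,6)/37² = (-0.0051,0.0307)
o4: d²=306 > ρ²=49 → inactive
F = F_att + ΣF_rep = (2.2449,-11.2193)
p' = p + 1/8·F = (4.2806,10.5976)

Fx=2.2449 Fy=-11.2193 x'=4.2806 y'=10.5976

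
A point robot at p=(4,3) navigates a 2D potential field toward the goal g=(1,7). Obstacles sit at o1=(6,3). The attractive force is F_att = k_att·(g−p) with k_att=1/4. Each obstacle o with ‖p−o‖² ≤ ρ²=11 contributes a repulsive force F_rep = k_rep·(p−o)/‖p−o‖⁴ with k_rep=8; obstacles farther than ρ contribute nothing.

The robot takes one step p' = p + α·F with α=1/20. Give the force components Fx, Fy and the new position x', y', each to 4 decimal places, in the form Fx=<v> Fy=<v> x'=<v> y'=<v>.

Fx=-1.7500 Fy=1.0000 x'=3.9125 y'=3.0500

F_att = 1/4·(g−p) = 1/4·(-3,4) = (-0.7500,1.0000)
o1: d²=4 ≤ ρ²=11; F_rep = 8·(-2,0)/4² = (-1.0000,0.0000)
F = F_att + ΣF_rep = (-1.7500,1.0000)
p' = p + 1/20·F = (3.9125,3.0500)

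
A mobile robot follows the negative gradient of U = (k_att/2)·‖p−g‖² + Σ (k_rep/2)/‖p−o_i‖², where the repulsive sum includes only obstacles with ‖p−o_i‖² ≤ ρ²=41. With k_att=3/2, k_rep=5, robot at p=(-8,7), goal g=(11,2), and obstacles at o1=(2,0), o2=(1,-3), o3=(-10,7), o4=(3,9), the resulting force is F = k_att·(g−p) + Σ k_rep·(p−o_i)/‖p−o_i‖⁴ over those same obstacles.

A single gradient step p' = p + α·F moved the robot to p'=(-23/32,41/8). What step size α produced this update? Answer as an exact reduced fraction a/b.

F_att = 3/2·(g−p) = 3/2·(19,-5) = (28.5000,-7.5000)
o1: d²=149 > ρ²=41 → inactive
o2: d²=181 > ρ²=41 → inactive
o3: d²=4 ≤ ρ²=41; F_rep = 5·(2,0)/4² = (0.6250,0.0000)
o4: d²=125 > ρ²=41 → inactive
F = F_att + ΣF_rep = (29.1250,-7.5000)
Δp = p'−p = (7.2812,-1.8750); α = Δx/Fx = (233/32) / (233/8) = 1/4
check: Δy/Fy = (-15/8) / (-15/2) = 1/4 ✓

α = 1/4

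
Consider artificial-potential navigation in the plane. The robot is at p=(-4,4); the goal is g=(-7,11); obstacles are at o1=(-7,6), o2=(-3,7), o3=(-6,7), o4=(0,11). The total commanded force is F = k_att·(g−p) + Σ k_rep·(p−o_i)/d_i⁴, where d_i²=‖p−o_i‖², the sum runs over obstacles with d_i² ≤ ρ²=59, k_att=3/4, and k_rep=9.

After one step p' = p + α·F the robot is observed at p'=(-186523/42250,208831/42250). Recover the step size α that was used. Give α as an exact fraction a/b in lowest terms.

α = 1/5

F_att = 3/4·(g−p) = 3/4·(-3,7) = (-2.2500,5.2500)
o1: d²=13 ≤ ρ²=59; F_rep = 9·(3,-2)/13² = (0.1598,-0.1065)
o2: d²=10 ≤ ρ²=59; F_rep = 9·(-1,-3)/10² = (-0.0900,-0.2700)
o3: d²=13 ≤ ρ²=59; F_rep = 9·(2,-3)/13² = (0.1065,-0.1598)
o4: d²=65 > ρ²=59 → inactive
F = F_att + ΣF_rep = (-2.0737,4.7137)
Δp = p'−p = (-0.4147,0.9427); α = Δx/Fx = (-17523/42250) / (-17523/8450) = 1/5
check: Δy/Fy = (39831/42250) / (39831/8450) = 1/5 ✓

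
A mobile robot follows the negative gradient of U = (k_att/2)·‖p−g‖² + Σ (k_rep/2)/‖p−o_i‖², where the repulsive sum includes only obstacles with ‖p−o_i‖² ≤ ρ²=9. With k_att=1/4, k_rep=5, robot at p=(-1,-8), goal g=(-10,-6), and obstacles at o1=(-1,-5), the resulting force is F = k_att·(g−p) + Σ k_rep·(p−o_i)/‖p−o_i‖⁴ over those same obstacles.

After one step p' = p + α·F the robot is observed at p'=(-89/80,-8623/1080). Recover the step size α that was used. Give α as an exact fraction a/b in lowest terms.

F_att = 1/4·(g−p) = 1/4·(-9,2) = (-2.2500,0.5000)
o1: d²=9 ≤ ρ²=9; F_rep = 5·(0,-3)/9² = (0.0000,-0.1852)
F = F_att + ΣF_rep = (-2.2500,0.3148)
Δp = p'−p = (-0.1125,0.0157); α = Δx/Fx = (-9/80) / (-9/4) = 1/20
check: Δy/Fy = (17/1080) / (17/54) = 1/20 ✓

α = 1/20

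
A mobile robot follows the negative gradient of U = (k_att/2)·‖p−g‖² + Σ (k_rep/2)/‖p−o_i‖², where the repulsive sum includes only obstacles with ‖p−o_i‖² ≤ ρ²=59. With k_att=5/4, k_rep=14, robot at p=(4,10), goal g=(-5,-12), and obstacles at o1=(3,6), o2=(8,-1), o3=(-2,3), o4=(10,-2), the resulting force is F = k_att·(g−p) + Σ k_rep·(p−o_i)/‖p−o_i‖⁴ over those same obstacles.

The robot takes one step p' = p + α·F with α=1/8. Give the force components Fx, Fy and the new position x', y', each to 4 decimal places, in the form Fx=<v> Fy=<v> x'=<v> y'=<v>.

Fx=-11.2016 Fy=-27.3062 x'=2.5998 y'=6.5867

F_att = 5/4·(g−p) = 5/4·(-9,-22) = (-11.2500,-27.5000)
o1: d²=17 ≤ ρ²=59; F_rep = 14·(1,4)/17² = (0.0484,0.1938)
o2: d²=137 > ρ²=59 → inactive
o3: d²=85 > ρ²=59 → inactive
o4: d²=180 > ρ²=59 → inactive
F = F_att + ΣF_rep = (-11.2016,-27.3062)
p' = p + 1/8·F = (2.5998,6.5867)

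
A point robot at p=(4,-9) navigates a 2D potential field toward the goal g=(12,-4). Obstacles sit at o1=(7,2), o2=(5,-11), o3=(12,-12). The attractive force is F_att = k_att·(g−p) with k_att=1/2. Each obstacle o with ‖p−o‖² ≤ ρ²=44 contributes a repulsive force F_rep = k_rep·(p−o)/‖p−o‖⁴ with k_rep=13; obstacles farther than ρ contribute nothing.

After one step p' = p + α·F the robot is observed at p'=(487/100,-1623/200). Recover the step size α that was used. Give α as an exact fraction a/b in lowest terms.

F_att = 1/2·(g−p) = 1/2·(8,5) = (4.0000,2.5000)
o1: d²=130 > ρ²=44 → inactive
o2: d²=5 ≤ ρ²=44; F_rep = 13·(-1,2)/5² = (-0.5200,1.0400)
o3: d²=73 > ρ²=44 → inactive
F = F_att + ΣF_rep = (3.4800,3.5400)
Δp = p'−p = (0.8700,0.8850); α = Δx/Fx = (87/100) / (87/25) = 1/4
check: Δy/Fy = (177/200) / (177/50) = 1/4 ✓

α = 1/4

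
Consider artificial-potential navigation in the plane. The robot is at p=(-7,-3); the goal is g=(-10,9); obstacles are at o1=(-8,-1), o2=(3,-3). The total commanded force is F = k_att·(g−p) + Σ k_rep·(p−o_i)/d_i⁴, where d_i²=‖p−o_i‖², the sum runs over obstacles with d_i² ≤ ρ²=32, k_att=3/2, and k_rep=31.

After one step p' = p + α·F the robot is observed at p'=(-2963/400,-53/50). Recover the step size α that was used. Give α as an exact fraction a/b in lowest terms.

F_att = 3/2·(g−p) = 3/2·(-3,12) = (-4.5000,18.0000)
o1: d²=5 ≤ ρ²=32; F_rep = 31·(1,-2)/5² = (1.2400,-2.4800)
o2: d²=100 > ρ²=32 → inactive
F = F_att + ΣF_rep = (-3.2600,15.5200)
Δp = p'−p = (-0.4075,1.9400); α = Δx/Fx = (-163/400) / (-163/50) = 1/8
check: Δy/Fy = (97/50) / (388/25) = 1/8 ✓

α = 1/8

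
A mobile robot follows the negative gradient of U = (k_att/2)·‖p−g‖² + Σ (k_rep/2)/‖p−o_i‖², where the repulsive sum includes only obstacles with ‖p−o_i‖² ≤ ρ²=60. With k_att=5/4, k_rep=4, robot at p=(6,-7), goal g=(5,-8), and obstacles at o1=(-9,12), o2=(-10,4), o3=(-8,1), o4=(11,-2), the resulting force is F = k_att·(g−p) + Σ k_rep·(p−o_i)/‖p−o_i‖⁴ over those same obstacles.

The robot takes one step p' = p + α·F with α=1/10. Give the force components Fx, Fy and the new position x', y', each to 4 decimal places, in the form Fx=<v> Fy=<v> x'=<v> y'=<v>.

Fx=-1.2580 Fy=-1.2580 x'=5.8742 y'=-7.1258

F_att = 5/4·(g−p) = 5/4·(-1,-1) = (-1.2500,-1.2500)
o1: d²=586 > ρ²=60 → inactive
o2: d²=377 > ρ²=60 → inactive
o3: d²=260 > ρ²=60 → inactive
o4: d²=50 ≤ ρ²=60; F_rep = 4·(-5,-5)/50² = (-0.0080,-0.0080)
F = F_att + ΣF_rep = (-1.2580,-1.2580)
p' = p + 1/10·F = (5.8742,-7.1258)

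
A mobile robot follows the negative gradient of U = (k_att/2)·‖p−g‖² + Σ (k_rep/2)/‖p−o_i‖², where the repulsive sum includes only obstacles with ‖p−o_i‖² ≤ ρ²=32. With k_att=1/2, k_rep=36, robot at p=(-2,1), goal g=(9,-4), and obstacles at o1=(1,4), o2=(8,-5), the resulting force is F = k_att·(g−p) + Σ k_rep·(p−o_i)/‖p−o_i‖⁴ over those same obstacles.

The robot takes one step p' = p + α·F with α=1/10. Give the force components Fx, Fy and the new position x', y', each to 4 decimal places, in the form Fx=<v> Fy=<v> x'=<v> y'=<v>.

Fx=5.1667 Fy=-2.8333 x'=-1.4833 y'=0.7167

F_att = 1/2·(g−p) = 1/2·(11,-5) = (5.5000,-2.5000)
o1: d²=18 ≤ ρ²=32; F_rep = 36·(-3,-3)/18² = (-0.3333,-0.3333)
o2: d²=136 > ρ²=32 → inactive
F = F_att + ΣF_rep = (5.1667,-2.8333)
p' = p + 1/10·F = (-1.4833,0.7167)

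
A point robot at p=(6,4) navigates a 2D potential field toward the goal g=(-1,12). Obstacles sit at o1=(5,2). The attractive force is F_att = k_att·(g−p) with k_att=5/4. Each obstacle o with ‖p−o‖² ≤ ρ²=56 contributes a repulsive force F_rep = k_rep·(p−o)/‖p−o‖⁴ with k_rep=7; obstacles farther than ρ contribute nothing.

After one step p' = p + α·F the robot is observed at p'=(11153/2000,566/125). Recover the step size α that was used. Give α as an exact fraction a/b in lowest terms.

α = 1/20

F_att = 5/4·(g−p) = 5/4·(-7,8) = (-8.7500,10.0000)
o1: d²=5 ≤ ρ²=56; F_rep = 7·(1,2)/5² = (0.2800,0.5600)
F = F_att + ΣF_rep = (-8.4700,10.5600)
Δp = p'−p = (-0.4235,0.5280); α = Δx/Fx = (-847/2000) / (-847/100) = 1/20
check: Δy/Fy = (66/125) / (264/25) = 1/20 ✓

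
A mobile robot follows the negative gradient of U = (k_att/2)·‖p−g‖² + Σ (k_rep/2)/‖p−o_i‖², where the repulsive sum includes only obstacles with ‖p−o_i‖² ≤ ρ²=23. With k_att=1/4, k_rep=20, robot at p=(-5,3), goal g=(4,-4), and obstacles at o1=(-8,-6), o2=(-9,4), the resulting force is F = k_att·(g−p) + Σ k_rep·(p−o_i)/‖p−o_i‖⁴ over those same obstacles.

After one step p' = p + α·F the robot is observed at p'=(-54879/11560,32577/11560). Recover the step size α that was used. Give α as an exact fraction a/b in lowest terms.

F_att = 1/4·(g−p) = 1/4·(9,-7) = (2.2500,-1.7500)
o1: d²=90 > ρ²=23 → inactive
o2: d²=17 ≤ ρ²=23; F_rep = 20·(4,-1)/17² = (0.2768,-0.0692)
F = F_att + ΣF_rep = (2.5268,-1.8192)
Δp = p'−p = (0.2527,-0.1819); α = Δx/Fx = (2921/11560) / (2921/1156) = 1/10
check: Δy/Fy = (-2103/11560) / (-2103/1156) = 1/10 ✓

α = 1/10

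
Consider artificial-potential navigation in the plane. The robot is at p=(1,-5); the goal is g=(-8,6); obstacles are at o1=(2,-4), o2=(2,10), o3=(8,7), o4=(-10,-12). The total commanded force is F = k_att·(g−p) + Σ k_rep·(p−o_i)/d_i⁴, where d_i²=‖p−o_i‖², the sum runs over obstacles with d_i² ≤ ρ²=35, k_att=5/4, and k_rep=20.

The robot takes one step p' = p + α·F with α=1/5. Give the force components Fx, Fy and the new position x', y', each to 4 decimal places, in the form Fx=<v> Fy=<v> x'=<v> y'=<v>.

F_att = 5/4·(g−p) = 5/4·(-9,11) = (-11.2500,13.7500)
o1: d²=2 ≤ ρ²=35; F_rep = 20·(-1,-1)/2² = (-5.0000,-5.0000)
o2: d²=226 > ρ²=35 → inactive
o3: d²=193 > ρ²=35 → inactive
o4: d²=170 > ρ²=35 → inactive
F = F_att + ΣF_rep = (-16.2500,8.7500)
p' = p + 1/5·F = (-2.2500,-3.2500)

Fx=-16.2500 Fy=8.7500 x'=-2.2500 y'=-3.2500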